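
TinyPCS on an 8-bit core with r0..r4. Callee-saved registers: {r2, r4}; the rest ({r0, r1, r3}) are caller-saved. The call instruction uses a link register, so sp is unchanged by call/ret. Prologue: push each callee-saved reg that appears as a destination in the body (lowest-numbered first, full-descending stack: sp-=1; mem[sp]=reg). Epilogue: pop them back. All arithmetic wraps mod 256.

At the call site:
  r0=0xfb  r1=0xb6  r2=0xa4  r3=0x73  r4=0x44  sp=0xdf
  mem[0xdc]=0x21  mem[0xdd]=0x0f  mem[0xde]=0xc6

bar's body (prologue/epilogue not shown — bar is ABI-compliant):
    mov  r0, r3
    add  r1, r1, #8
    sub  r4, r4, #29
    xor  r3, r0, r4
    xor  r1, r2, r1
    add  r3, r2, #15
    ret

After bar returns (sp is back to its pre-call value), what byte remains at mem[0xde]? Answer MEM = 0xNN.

MEM = 0x44

prologue: push r4 -> mem[0xde]=0x44, sp=0xde
body[0] mov  r0, r3 -> r0=0x73
body[1] add  r1, r1, #8 -> r1=0xbe
body[2] sub  r4, r4, #29 -> r4=0x27
body[3] xor  r3, r0, r4 -> r3=0x54
body[4] xor  r1, r2, r1 -> r1=0x1a
body[5] add  r3, r2, #15 -> r3=0xb3
epilogue: pop r4=0x44, sp=0xdf
prologue pushed ['r4'] at ['0xde']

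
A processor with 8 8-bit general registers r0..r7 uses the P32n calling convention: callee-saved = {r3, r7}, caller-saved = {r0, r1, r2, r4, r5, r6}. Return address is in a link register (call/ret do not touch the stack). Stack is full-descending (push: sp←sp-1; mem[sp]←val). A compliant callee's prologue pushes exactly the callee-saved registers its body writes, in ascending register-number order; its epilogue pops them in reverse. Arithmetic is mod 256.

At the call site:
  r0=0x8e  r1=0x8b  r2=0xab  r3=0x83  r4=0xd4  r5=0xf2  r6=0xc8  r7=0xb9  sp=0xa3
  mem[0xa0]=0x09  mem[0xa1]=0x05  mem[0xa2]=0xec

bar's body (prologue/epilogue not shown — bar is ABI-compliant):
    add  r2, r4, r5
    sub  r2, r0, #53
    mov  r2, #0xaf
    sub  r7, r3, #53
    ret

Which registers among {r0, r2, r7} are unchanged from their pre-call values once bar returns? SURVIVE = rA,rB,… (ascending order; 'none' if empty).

SURVIVE = r0,r7

prologue: push r7 → mem[0xa2]=0xb9, sp=0xa2
body[0] add  r2, r4, r5 → r2=0xc6
body[1] sub  r2, r0, #53 → r2=0x59
body[2] mov  r2, #0xaf → r2=0xaf
body[3] sub  r7, r3, #53 → r7=0x4e
epilogue: pop r7=0xb9, sp=0xa3
r0: caller-saved, written=False
r2: caller-saved, written=True
r7: callee-saved, written=True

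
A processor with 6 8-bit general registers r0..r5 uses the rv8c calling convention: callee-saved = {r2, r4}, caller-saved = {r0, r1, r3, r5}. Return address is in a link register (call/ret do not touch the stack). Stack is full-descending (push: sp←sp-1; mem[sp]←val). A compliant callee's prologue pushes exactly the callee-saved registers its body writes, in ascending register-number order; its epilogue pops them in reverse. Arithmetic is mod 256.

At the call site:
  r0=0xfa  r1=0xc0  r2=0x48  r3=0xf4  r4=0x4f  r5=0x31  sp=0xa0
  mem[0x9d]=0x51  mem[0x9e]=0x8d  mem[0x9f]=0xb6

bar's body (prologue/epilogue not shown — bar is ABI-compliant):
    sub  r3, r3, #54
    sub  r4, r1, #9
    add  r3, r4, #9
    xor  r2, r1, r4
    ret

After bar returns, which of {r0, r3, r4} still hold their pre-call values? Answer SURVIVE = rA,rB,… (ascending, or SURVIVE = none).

prologue: push r2 -> mem[0x9f]=0x48, sp=0x9f
prologue: push r4 -> mem[0x9e]=0x4f, sp=0x9e
body[0] sub  r3, r3, #54 -> r3=0xbe
body[1] sub  r4, r1, #9 -> r4=0xb7
body[2] add  r3, r4, #9 -> r3=0xc0
body[3] xor  r2, r1, r4 -> r2=0x77
epilogue: pop r4=0x4f, sp=0x9f
epilogue: pop r2=0x48, sp=0xa0
r0: caller-saved, written=False
r3: caller-saved, written=True
r4: callee-saved, written=True

SURVIVE = r0,r4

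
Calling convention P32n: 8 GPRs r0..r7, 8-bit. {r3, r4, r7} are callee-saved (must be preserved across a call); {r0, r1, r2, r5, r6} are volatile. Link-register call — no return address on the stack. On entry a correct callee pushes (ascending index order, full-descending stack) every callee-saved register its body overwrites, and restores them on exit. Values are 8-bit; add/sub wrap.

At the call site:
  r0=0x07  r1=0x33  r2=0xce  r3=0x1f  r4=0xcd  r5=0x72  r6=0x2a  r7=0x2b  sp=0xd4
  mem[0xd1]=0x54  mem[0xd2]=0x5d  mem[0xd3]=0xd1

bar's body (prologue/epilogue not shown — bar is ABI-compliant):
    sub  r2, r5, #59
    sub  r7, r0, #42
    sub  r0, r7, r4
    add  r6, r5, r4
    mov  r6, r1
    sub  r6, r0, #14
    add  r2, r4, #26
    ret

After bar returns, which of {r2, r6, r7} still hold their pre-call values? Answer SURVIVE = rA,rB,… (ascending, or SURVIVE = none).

SURVIVE = r7

prologue: push r7 -> mem[0xd3]=0x2b, sp=0xd3
body[0] sub  r2, r5, #59 -> r2=0x37
body[1] sub  r7, r0, #42 -> r7=0xdd
body[2] sub  r0, r7, r4 -> r0=0x10
body[3] add  r6, r5, r4 -> r6=0x3f
body[4] mov  r6, r1 -> r6=0x33
body[5] sub  r6, r0, #14 -> r6=0x02
body[6] add  r2, r4, #26 -> r2=0xe7
epilogue: pop r7=0x2b, sp=0xd4
r2: caller-saved, written=True
r6: caller-saved, written=True
r7: callee-saved, written=True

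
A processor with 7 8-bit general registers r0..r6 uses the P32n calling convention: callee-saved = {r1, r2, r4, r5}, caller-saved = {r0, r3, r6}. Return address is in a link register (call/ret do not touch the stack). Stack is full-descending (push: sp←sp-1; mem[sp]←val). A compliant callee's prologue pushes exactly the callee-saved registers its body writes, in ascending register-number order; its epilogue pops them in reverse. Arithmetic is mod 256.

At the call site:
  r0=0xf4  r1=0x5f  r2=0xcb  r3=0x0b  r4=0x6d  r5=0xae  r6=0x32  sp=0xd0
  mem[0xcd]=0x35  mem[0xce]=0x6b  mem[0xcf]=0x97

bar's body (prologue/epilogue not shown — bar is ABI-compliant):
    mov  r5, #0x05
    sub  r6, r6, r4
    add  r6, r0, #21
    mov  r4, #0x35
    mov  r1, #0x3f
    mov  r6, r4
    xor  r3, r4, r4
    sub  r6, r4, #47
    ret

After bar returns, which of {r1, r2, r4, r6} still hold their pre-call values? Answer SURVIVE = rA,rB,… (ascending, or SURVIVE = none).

prologue: push r1 → mem[0xcf]=0x5f, sp=0xcf
prologue: push r4 → mem[0xce]=0x6d, sp=0xce
prologue: push r5 → mem[0xcd]=0xae, sp=0xcd
body[0] mov  r5, #0x05 → r5=0x05
body[1] sub  r6, r6, r4 → r6=0xc5
body[2] add  r6, r0, #21 → r6=0x09
body[3] mov  r4, #0x35 → r4=0x35
body[4] mov  r1, #0x3f → r1=0x3f
body[5] mov  r6, r4 → r6=0x35
body[6] xor  r3, r4, r4 → r3=0x00
body[7] sub  r6, r4, #47 → r6=0x06
epilogue: pop r5=0xae, sp=0xce
epilogue: pop r4=0x6d, sp=0xcf
epilogue: pop r1=0x5f, sp=0xd0
r1: callee-saved, written=True
r2: callee-saved, written=False
r4: callee-saved, written=True
r6: caller-saved, written=True

SURVIVE = r1,r2,r4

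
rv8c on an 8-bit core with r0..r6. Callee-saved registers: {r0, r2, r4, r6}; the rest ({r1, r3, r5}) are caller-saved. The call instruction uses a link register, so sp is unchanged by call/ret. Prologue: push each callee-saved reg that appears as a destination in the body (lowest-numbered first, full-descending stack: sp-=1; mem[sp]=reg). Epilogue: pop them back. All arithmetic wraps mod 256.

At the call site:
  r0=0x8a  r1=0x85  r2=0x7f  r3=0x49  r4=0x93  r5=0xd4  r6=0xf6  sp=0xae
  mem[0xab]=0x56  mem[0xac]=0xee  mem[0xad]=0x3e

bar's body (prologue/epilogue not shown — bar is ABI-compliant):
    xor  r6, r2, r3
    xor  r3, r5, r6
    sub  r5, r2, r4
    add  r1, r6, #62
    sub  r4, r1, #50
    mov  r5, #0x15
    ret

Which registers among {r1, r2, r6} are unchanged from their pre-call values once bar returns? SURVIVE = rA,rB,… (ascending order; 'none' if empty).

prologue: push r4 → mem[0xad]=0x93, sp=0xad
prologue: push r6 → mem[0xac]=0xf6, sp=0xac
body[0] xor  r6, r2, r3 → r6=0x36
body[1] xor  r3, r5, r6 → r3=0xe2
body[2] sub  r5, r2, r4 → r5=0xec
body[3] add  r1, r6, #62 → r1=0x74
body[4] sub  r4, r1, #50 → r4=0x42
body[5] mov  r5, #0x15 → r5=0x15
epilogue: pop r6=0xf6, sp=0xad
epilogue: pop r4=0x93, sp=0xae
r1: caller-saved, written=True
r2: callee-saved, written=False
r6: callee-saved, written=True

SURVIVE = r2,r6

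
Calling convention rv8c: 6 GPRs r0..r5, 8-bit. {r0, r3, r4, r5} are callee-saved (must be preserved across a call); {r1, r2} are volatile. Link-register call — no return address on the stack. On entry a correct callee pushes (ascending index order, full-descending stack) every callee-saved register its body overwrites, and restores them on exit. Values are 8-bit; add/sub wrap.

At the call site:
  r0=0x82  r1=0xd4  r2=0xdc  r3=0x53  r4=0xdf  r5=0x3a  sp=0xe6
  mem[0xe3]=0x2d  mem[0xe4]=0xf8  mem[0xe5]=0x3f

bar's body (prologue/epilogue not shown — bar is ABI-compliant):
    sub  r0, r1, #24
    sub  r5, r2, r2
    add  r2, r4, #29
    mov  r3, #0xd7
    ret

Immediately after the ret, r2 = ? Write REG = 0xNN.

REG = 0xfc

prologue: push r0 -> mem[0xe5]=0x82, sp=0xe5
prologue: push r3 -> mem[0xe4]=0x53, sp=0xe4
prologue: push r5 -> mem[0xe3]=0x3a, sp=0xe3
body[0] sub  r0, r1, #24 -> r0=0xbc
body[1] sub  r5, r2, r2 -> r5=0x00
body[2] add  r2, r4, #29 -> r2=0xfc
body[3] mov  r3, #0xd7 -> r3=0xd7
epilogue: pop r5=0x3a, sp=0xe4
epilogue: pop r3=0x53, sp=0xe5
epilogue: pop r0=0x82, sp=0xe6
r2 is caller-saved -> body value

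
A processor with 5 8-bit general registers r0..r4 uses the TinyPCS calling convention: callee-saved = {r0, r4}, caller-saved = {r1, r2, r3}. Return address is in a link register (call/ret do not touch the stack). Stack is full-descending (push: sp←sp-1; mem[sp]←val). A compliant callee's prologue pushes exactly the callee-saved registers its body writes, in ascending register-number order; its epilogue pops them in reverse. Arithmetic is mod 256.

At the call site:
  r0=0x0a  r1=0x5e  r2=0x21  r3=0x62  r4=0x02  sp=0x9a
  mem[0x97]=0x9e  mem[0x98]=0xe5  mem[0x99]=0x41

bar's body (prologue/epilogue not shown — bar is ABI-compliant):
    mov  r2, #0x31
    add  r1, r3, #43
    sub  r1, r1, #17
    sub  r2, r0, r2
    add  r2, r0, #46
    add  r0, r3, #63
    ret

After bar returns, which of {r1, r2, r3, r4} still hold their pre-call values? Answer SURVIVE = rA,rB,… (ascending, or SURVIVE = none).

SURVIVE = r3,r4

prologue: push r0 → mem[0x99]=0x0a, sp=0x99
body[0] mov  r2, #0x31 → r2=0x31
body[1] add  r1, r3, #43 → r1=0x8d
body[2] sub  r1, r1, #17 → r1=0x7c
body[3] sub  r2, r0, r2 → r2=0xd9
body[4] add  r2, r0, #46 → r2=0x38
body[5] add  r0, r3, #63 → r0=0xa1
epilogue: pop r0=0x0a, sp=0x9a
r1: caller-saved, written=True
r2: caller-saved, written=True
r3: caller-saved, written=False
r4: callee-saved, written=False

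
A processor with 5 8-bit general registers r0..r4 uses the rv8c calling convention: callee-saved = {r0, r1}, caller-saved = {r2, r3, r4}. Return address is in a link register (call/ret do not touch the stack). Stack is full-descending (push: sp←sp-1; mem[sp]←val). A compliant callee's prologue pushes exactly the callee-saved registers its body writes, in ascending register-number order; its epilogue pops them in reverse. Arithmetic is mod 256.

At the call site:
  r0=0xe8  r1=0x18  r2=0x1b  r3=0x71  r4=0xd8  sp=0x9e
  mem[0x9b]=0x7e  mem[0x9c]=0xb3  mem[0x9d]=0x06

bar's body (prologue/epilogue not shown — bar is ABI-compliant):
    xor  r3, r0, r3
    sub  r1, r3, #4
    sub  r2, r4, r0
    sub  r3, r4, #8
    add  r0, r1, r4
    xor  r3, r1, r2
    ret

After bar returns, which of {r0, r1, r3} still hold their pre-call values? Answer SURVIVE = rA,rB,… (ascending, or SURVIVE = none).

prologue: push r0 -> mem[0x9d]=0xe8, sp=0x9d
prologue: push r1 -> mem[0x9c]=0x18, sp=0x9c
body[0] xor  r3, r0, r3 -> r3=0x99
body[1] sub  r1, r3, #4 -> r1=0x95
body[2] sub  r2, r4, r0 -> r2=0xf0
body[3] sub  r3, r4, #8 -> r3=0xd0
body[4] add  r0, r1, r4 -> r0=0x6d
body[5] xor  r3, r1, r2 -> r3=0x65
epilogue: pop r1=0x18, sp=0x9d
epilogue: pop r0=0xe8, sp=0x9e
r0: callee-saved, written=True
r1: callee-saved, written=True
r3: caller-saved, written=True

SURVIVE = r0,r1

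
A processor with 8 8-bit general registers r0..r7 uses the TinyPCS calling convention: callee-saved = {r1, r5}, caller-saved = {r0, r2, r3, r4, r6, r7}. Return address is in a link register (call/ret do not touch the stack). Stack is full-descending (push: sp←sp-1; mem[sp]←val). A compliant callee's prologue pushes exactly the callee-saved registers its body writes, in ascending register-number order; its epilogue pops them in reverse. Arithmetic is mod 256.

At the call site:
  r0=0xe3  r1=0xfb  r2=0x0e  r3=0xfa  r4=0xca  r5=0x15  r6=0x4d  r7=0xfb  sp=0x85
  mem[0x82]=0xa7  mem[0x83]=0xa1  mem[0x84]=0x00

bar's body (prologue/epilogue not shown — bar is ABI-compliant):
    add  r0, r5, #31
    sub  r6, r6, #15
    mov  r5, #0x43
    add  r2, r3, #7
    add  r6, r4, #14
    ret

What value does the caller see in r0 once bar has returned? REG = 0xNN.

prologue: push r5 -> mem[0x84]=0x15, sp=0x84
body[0] add  r0, r5, #31 -> r0=0x34
body[1] sub  r6, r6, #15 -> r6=0x3e
body[2] mov  r5, #0x43 -> r5=0x43
body[3] add  r2, r3, #7 -> r2=0x01
body[4] add  r6, r4, #14 -> r6=0xd8
epilogue: pop r5=0x15, sp=0x85
r0 is caller-saved -> body value

REG = 0x34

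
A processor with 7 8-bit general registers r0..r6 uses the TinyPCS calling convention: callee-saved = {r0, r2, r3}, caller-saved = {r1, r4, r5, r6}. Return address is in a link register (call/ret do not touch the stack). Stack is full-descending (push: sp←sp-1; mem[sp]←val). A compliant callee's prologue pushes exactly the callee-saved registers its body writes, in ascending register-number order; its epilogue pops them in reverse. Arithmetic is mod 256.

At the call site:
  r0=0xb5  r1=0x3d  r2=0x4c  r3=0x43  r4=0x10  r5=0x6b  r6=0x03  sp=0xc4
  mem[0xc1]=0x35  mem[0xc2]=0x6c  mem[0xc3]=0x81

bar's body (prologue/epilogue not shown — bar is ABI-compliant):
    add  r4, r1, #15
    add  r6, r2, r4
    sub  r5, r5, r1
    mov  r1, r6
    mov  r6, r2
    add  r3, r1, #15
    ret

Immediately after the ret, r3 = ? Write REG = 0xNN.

prologue: push r3 → mem[0xc3]=0x43, sp=0xc3
body[0] add  r4, r1, #15 → r4=0x4c
body[1] add  r6, r2, r4 → r6=0x98
body[2] sub  r5, r5, r1 → r5=0x2e
body[3] mov  r1, r6 → r1=0x98
body[4] mov  r6, r2 → r6=0x4c
body[5] add  r3, r1, #15 → r3=0xa7
epilogue: pop r3=0x43, sp=0xc4
r3 is callee-saved → restored

REG = 0x43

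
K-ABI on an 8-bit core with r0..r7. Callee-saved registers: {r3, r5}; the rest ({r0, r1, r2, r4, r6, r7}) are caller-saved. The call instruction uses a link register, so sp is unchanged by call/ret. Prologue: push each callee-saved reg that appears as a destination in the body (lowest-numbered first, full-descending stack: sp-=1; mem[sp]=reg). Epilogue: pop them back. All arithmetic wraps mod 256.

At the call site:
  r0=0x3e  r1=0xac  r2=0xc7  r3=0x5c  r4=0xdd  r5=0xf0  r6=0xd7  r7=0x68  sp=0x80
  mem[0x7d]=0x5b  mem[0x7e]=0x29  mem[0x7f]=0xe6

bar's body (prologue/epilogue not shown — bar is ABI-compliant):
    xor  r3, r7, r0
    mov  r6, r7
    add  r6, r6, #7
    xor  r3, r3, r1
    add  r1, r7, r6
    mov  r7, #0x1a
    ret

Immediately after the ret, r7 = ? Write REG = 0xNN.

prologue: push r3 -> mem[0x7f]=0x5c, sp=0x7f
body[0] xor  r3, r7, r0 -> r3=0x56
body[1] mov  r6, r7 -> r6=0x68
body[2] add  r6, r6, #7 -> r6=0x6f
body[3] xor  r3, r3, r1 -> r3=0xfa
body[4] add  r1, r7, r6 -> r1=0xd7
body[5] mov  r7, #0x1a -> r7=0x1a
epilogue: pop r3=0x5c, sp=0x80
r7 is caller-saved -> body value

REG = 0x1a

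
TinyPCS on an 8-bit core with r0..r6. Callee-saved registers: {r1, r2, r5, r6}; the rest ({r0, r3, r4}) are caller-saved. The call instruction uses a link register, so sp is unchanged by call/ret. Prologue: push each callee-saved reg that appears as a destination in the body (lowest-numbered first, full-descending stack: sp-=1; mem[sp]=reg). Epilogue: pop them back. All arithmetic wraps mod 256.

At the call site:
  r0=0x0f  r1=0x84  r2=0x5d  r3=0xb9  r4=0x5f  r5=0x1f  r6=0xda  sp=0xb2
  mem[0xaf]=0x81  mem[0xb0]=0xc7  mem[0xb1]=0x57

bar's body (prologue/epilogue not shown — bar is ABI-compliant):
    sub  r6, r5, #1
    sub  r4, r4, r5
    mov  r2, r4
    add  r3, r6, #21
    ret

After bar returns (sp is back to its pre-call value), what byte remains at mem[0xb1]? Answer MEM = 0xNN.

prologue: push r2 → mem[0xb1]=0x5d, sp=0xb1
prologue: push r6 → mem[0xb0]=0xda, sp=0xb0
body[0] sub  r6, r5, #1 → r6=0x1e
body[1] sub  r4, r4, r5 → r4=0x40
body[2] mov  r2, r4 → r2=0x40
body[3] add  r3, r6, #21 → r3=0x33
epilogue: pop r6=0xda, sp=0xb1
epilogue: pop r2=0x5d, sp=0xb2
prologue pushed ['r2', 'r6'] at ['0xb1', '0xb0']

MEM = 0x5d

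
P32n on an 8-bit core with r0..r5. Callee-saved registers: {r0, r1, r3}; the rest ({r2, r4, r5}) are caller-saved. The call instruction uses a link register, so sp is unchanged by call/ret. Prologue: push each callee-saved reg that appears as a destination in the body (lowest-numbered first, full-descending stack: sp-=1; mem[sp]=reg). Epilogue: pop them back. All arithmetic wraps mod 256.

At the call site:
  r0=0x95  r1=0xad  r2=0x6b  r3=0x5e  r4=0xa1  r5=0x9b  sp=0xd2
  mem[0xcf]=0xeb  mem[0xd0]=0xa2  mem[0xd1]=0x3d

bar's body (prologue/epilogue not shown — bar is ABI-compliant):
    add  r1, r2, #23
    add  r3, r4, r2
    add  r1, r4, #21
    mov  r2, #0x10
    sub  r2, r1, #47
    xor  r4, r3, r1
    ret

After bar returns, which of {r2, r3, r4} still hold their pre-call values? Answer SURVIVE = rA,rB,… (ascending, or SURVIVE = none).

prologue: push r1 -> mem[0xd1]=0xad, sp=0xd1
prologue: push r3 -> mem[0xd0]=0x5e, sp=0xd0
body[0] add  r1, r2, #23 -> r1=0x82
body[1] add  r3, r4, r2 -> r3=0x0c
body[2] add  r1, r4, #21 -> r1=0xb6
body[3] mov  r2, #0x10 -> r2=0x10
body[4] sub  r2, r1, #47 -> r2=0x87
body[5] xor  r4, r3, r1 -> r4=0xba
epilogue: pop r3=0x5e, sp=0xd1
epilogue: pop r1=0xad, sp=0xd2
r2: caller-saved, written=True
r3: callee-saved, written=True
r4: caller-saved, written=True

SURVIVE = r3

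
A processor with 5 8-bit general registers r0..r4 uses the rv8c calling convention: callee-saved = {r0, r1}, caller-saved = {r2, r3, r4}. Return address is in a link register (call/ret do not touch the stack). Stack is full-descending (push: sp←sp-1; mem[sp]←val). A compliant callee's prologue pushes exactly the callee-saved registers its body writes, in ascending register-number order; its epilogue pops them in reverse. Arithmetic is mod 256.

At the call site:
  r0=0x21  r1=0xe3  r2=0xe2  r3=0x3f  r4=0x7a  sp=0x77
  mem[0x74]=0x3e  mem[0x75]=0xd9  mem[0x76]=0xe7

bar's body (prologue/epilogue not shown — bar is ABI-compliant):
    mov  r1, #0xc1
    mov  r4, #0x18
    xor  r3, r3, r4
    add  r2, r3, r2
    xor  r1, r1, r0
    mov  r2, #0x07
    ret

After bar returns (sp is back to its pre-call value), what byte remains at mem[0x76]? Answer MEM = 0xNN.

MEM = 0xe3

prologue: push r1 -> mem[0x76]=0xe3, sp=0x76
body[0] mov  r1, #0xc1 -> r1=0xc1
body[1] mov  r4, #0x18 -> r4=0x18
body[2] xor  r3, r3, r4 -> r3=0x27
body[3] add  r2, r3, r2 -> r2=0x09
body[4] xor  r1, r1, r0 -> r1=0xe0
body[5] mov  r2, #0x07 -> r2=0x07
epilogue: pop r1=0xe3, sp=0x77
prologue pushed ['r1'] at ['0x76']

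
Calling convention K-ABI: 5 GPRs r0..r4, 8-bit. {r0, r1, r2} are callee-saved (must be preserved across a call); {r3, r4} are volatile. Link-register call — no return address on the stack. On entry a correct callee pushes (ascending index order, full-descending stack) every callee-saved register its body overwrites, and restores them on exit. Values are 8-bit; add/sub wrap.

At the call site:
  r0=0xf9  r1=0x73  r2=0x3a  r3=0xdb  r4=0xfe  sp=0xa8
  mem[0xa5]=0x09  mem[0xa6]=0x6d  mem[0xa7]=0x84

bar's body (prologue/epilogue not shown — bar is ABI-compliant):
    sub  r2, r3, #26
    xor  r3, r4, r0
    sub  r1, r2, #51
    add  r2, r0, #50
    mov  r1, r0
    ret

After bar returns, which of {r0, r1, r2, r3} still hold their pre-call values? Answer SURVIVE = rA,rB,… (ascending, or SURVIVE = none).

prologue: push r1 -> mem[0xa7]=0x73, sp=0xa7
prologue: push r2 -> mem[0xa6]=0x3a, sp=0xa6
body[0] sub  r2, r3, #26 -> r2=0xc1
body[1] xor  r3, r4, r0 -> r3=0x07
body[2] sub  r1, r2, #51 -> r1=0x8e
body[3] add  r2, r0, #50 -> r2=0x2b
body[4] mov  r1, r0 -> r1=0xf9
epilogue: pop r2=0x3a, sp=0xa7
epilogue: pop r1=0x73, sp=0xa8
r0: callee-saved, written=False
r1: callee-saved, written=True
r2: callee-saved, written=True
r3: caller-saved, written=True

SURVIVE = r0,r1,r2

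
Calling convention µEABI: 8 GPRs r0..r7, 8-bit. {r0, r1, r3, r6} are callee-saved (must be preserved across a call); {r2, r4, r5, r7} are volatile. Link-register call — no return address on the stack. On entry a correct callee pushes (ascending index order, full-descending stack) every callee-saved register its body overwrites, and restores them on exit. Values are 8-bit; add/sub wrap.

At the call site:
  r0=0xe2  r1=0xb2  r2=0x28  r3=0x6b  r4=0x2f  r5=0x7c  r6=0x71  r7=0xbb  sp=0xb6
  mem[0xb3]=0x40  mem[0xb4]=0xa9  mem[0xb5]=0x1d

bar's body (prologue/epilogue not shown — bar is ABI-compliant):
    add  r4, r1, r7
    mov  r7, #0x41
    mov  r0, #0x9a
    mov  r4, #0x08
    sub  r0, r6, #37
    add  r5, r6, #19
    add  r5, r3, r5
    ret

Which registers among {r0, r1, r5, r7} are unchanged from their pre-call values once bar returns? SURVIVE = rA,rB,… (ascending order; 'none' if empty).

SURVIVE = r0,r1

prologue: push r0 -> mem[0xb5]=0xe2, sp=0xb5
body[0] add  r4, r1, r7 -> r4=0x6d
body[1] mov  r7, #0x41 -> r7=0x41
body[2] mov  r0, #0x9a -> r0=0x9a
body[3] mov  r4, #0x08 -> r4=0x08
body[4] sub  r0, r6, #37 -> r0=0x4c
body[5] add  r5, r6, #19 -> r5=0x84
body[6] add  r5, r3, r5 -> r5=0xef
epilogue: pop r0=0xe2, sp=0xb6
r0: callee-saved, written=True
r1: callee-saved, written=False
r5: caller-saved, written=True
r7: caller-saved, written=True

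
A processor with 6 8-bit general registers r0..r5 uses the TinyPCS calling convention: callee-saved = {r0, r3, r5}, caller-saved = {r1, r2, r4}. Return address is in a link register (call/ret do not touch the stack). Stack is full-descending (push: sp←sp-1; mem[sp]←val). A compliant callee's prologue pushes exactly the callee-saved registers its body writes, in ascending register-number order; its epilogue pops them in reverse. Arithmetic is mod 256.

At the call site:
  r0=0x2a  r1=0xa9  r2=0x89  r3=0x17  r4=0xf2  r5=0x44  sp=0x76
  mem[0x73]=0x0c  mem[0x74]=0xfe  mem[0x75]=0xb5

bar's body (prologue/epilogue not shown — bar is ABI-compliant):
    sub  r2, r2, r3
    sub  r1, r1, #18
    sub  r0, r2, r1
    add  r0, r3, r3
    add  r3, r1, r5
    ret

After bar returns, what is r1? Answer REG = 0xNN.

prologue: push r0 -> mem[0x75]=0x2a, sp=0x75
prologue: push r3 -> mem[0x74]=0x17, sp=0x74
body[0] sub  r2, r2, r3 -> r2=0x72
body[1] sub  r1, r1, #18 -> r1=0x97
body[2] sub  r0, r2, r1 -> r0=0xdb
body[3] add  r0, r3, r3 -> r0=0x2e
body[4] add  r3, r1, r5 -> r3=0xdb
epilogue: pop r3=0x17, sp=0x75
epilogue: pop r0=0x2a, sp=0x76
r1 is caller-saved -> body value

REG = 0x97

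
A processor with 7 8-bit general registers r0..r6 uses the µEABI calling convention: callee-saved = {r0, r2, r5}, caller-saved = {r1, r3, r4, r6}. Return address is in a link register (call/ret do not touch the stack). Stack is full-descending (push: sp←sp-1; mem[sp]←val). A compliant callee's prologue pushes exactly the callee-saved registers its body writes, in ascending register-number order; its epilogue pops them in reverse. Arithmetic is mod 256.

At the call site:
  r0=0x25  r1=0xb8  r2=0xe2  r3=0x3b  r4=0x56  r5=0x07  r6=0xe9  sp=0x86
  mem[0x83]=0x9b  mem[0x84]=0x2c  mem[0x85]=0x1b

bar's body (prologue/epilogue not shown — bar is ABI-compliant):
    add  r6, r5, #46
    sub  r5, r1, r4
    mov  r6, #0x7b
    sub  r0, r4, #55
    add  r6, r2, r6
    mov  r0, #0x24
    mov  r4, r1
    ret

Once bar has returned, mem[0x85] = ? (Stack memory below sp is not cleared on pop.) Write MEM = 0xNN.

prologue: push r0 → mem[0x85]=0x25, sp=0x85
prologue: push r5 → mem[0x84]=0x07, sp=0x84
body[0] add  r6, r5, #46 → r6=0x35
body[1] sub  r5, r1, r4 → r5=0x62
body[2] mov  r6, #0x7b → r6=0x7b
body[3] sub  r0, r4, #55 → r0=0x1f
body[4] add  r6, r2, r6 → r6=0x5d
body[5] mov  r0, #0x24 → r0=0x24
body[6] mov  r4, r1 → r4=0xb8
epilogue: pop r5=0x07, sp=0x85
epilogue: pop r0=0x25, sp=0x86
prologue pushed ['r0', 'r5'] at ['0x85', '0x84']

MEM = 0x25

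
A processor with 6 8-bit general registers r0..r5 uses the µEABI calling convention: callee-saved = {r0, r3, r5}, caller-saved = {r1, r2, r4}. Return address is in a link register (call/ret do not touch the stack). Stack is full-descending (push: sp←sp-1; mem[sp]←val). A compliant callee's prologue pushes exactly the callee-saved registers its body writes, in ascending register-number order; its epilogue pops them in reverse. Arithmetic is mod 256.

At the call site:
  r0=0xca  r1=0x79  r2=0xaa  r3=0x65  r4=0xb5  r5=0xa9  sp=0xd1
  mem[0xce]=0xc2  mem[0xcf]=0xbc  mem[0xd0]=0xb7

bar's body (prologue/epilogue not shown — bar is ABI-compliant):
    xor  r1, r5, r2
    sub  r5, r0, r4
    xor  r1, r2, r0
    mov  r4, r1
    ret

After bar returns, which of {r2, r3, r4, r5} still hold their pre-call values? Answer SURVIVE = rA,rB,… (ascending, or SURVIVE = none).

prologue: push r5 → mem[0xd0]=0xa9, sp=0xd0
body[0] xor  r1, r5, r2 → r1=0x03
body[1] sub  r5, r0, r4 → r5=0x15
body[2] xor  r1, r2, r0 → r1=0x60
body[3] mov  r4, r1 → r4=0x60
epilogue: pop r5=0xa9, sp=0xd1
r2: caller-saved, written=False
r3: callee-saved, written=False
r4: caller-saved, written=True
r5: callee-saved, written=True

SURVIVE = r2,r3,r5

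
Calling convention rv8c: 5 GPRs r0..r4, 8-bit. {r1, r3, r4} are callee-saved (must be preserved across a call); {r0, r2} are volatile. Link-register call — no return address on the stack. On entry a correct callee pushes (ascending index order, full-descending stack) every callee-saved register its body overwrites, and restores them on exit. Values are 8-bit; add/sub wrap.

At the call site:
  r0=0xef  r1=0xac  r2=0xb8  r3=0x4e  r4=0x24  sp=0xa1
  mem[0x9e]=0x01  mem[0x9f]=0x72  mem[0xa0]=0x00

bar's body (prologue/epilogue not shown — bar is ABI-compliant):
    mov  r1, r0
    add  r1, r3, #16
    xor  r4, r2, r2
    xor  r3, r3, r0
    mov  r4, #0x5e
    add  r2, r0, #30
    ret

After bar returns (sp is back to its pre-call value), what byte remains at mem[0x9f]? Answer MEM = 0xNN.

prologue: push r1 -> mem[0xa0]=0xac, sp=0xa0
prologue: push r3 -> mem[0x9f]=0x4e, sp=0x9f
prologue: push r4 -> mem[0x9e]=0x24, sp=0x9e
body[0] mov  r1, r0 -> r1=0xef
body[1] add  r1, r3, #16 -> r1=0x5e
body[2] xor  r4, r2, r2 -> r4=0x00
body[3] xor  r3, r3, r0 -> r3=0xa1
body[4] mov  r4, #0x5e -> r4=0x5e
body[5] add  r2, r0, #30 -> r2=0x0d
epilogue: pop r4=0x24, sp=0x9f
epilogue: pop r3=0x4e, sp=0xa0
epilogue: pop r1=0xac, sp=0xa1
prologue pushed ['r1', 'r3', 'r4'] at ['0xa0', '0x9f', '0x9e']

MEM = 0x4e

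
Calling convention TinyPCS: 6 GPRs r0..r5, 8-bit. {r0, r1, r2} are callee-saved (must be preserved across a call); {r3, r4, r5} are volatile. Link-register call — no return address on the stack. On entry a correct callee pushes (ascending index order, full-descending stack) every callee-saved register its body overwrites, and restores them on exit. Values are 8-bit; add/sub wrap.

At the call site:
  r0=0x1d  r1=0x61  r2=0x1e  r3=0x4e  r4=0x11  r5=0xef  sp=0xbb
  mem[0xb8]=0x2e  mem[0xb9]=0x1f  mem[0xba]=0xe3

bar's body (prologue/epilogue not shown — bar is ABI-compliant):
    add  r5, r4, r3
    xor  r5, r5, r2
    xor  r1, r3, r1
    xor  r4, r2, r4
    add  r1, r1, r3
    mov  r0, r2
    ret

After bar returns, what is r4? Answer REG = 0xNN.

prologue: push r0 → mem[0xba]=0x1d, sp=0xba
prologue: push r1 → mem[0xb9]=0x61, sp=0xb9
body[0] add  r5, r4, r3 → r5=0x5f
body[1] xor  r5, r5, r2 → r5=0x41
body[2] xor  r1, r3, r1 → r1=0x2f
body[3] xor  r4, r2, r4 → r4=0x0f
body[4] add  r1, r1, r3 → r1=0x7d
body[5] mov  r0, r2 → r0=0x1e
epilogue: pop r1=0x61, sp=0xba
epilogue: pop r0=0x1d, sp=0xbb
r4 is caller-saved → body value

REG = 0x0f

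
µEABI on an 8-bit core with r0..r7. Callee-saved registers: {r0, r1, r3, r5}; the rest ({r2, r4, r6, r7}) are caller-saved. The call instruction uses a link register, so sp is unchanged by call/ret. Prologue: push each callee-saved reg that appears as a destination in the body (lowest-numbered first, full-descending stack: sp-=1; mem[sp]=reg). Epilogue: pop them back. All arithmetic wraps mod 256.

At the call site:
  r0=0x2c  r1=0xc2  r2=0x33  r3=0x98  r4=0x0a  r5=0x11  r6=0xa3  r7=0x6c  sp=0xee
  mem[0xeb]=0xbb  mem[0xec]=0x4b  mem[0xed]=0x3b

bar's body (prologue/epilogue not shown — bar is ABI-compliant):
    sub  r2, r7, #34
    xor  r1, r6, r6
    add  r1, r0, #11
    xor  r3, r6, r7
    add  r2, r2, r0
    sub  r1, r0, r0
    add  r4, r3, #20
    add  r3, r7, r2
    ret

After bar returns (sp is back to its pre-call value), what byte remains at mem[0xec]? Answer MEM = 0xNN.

MEM = 0x98

prologue: push r1 -> mem[0xed]=0xc2, sp=0xed
prologue: push r3 -> mem[0xec]=0x98, sp=0xec
body[0] sub  r2, r7, #34 -> r2=0x4a
body[1] xor  r1, r6, r6 -> r1=0x00
body[2] add  r1, r0, #11 -> r1=0x37
body[3] xor  r3, r6, r7 -> r3=0xcf
body[4] add  r2, r2, r0 -> r2=0x76
body[5] sub  r1, r0, r0 -> r1=0x00
body[6] add  r4, r3, #20 -> r4=0xe3
body[7] add  r3, r7, r2 -> r3=0xe2
epilogue: pop r3=0x98, sp=0xed
epilogue: pop r1=0xc2, sp=0xee
prologue pushed ['r1', 'r3'] at ['0xed', '0xec']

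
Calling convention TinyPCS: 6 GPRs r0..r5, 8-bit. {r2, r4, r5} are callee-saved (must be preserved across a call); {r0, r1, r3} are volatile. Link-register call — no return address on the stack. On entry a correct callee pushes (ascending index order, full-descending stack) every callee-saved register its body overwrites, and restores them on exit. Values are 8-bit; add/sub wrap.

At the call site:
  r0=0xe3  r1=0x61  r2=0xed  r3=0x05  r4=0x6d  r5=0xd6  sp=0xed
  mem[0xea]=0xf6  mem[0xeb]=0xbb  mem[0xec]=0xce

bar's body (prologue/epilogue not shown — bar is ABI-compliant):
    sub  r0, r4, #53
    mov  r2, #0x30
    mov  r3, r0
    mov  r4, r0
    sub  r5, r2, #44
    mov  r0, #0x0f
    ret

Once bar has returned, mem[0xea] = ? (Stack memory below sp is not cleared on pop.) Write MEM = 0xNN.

MEM = 0xd6

prologue: push r2 -> mem[0xec]=0xed, sp=0xec
prologue: push r4 -> mem[0xeb]=0x6d, sp=0xeb
prologue: push r5 -> mem[0xea]=0xd6, sp=0xea
body[0] sub  r0, r4, #53 -> r0=0x38
body[1] mov  r2, #0x30 -> r2=0x30
body[2] mov  r3, r0 -> r3=0x38
body[3] mov  r4, r0 -> r4=0x38
body[4] sub  r5, r2, #44 -> r5=0x04
body[5] mov  r0, #0x0f -> r0=0x0f
epilogue: pop r5=0xd6, sp=0xeb
epilogue: pop r4=0x6d, sp=0xec
epilogue: pop r2=0xed, sp=0xed
prologue pushed ['r2', 'r4', 'r5'] at ['0xec', '0xeb', '0xea']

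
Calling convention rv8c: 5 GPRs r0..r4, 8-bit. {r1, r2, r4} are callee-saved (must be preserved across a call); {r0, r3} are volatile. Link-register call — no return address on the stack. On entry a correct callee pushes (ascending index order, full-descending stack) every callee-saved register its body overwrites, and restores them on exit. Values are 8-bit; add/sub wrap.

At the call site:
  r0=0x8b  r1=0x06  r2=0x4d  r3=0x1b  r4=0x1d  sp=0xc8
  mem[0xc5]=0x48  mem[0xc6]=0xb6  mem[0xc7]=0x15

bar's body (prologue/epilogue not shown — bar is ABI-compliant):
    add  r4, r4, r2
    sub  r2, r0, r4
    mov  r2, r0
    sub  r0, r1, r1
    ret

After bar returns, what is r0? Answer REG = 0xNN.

prologue: push r2 → mem[0xc7]=0x4d, sp=0xc7
prologue: push r4 → mem[0xc6]=0x1d, sp=0xc6
body[0] add  r4, r4, r2 → r4=0x6a
body[1] sub  r2, r0, r4 → r2=0x21
body[2] mov  r2, r0 → r2=0x8b
body[3] sub  r0, r1, r1 → r0=0x00
epilogue: pop r4=0x1d, sp=0xc7
epilogue: pop r2=0x4d, sp=0xc8
r0 is caller-saved → body value

REG = 0x00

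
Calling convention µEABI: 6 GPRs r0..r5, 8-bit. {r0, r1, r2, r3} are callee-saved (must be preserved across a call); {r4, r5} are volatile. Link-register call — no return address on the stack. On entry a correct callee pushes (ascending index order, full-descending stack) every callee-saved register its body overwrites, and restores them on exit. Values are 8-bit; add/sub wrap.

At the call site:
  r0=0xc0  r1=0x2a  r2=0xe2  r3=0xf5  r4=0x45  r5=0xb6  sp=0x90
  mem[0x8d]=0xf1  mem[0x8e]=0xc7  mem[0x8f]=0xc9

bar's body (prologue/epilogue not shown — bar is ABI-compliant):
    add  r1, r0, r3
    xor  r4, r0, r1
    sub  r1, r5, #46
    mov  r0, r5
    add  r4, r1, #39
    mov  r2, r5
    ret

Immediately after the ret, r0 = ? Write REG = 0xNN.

REG = 0xc0

prologue: push r0 -> mem[0x8f]=0xc0, sp=0x8f
prologue: push r1 -> mem[0x8e]=0x2a, sp=0x8e
prologue: push r2 -> mem[0x8d]=0xe2, sp=0x8d
body[0] add  r1, r0, r3 -> r1=0xb5
body[1] xor  r4, r0, r1 -> r4=0x75
body[2] sub  r1, r5, #46 -> r1=0x88
body[3] mov  r0, r5 -> r0=0xb6
body[4] add  r4, r1, #39 -> r4=0xaf
body[5] mov  r2, r5 -> r2=0xb6
epilogue: pop r2=0xe2, sp=0x8e
epilogue: pop r1=0x2a, sp=0x8f
epilogue: pop r0=0xc0, sp=0x90
r0 is callee-saved -> restored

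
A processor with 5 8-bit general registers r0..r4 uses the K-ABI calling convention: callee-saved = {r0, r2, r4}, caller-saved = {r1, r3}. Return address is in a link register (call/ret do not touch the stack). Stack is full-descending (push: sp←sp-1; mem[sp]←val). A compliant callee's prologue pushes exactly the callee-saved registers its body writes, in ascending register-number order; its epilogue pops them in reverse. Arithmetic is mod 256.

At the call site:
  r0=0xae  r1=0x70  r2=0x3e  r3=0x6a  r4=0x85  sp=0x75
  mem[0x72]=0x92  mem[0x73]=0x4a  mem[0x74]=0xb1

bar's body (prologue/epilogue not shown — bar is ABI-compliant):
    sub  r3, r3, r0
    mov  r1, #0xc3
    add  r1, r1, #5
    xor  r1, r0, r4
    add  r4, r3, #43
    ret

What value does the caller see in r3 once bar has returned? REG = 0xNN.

prologue: push r4 -> mem[0x74]=0x85, sp=0x74
body[0] sub  r3, r3, r0 -> r3=0xbc
body[1] mov  r1, #0xc3 -> r1=0xc3
body[2] add  r1, r1, #5 -> r1=0xc8
body[3] xor  r1, r0, r4 -> r1=0x2b
body[4] add  r4, r3, #43 -> r4=0xe7
epilogue: pop r4=0x85, sp=0x75
r3 is caller-saved -> body value

REG = 0xbc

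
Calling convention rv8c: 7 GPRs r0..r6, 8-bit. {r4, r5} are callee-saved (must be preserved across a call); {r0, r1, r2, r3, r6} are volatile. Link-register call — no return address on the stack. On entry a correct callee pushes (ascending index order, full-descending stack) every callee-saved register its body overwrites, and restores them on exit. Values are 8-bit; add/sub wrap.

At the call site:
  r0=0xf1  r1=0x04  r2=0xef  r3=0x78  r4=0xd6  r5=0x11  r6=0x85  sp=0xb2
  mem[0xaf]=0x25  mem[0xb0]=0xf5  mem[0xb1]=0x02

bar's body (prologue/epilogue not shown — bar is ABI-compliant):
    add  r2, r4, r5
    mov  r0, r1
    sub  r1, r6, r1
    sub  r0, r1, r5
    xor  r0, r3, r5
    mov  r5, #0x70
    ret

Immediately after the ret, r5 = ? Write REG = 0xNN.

prologue: push r5 → mem[0xb1]=0x11, sp=0xb1
body[0] add  r2, r4, r5 → r2=0xe7
body[1] mov  r0, r1 → r0=0x04
body[2] sub  r1, r6, r1 → r1=0x81
body[3] sub  r0, r1, r5 → r0=0x70
body[4] xor  r0, r3, r5 → r0=0x69
body[5] mov  r5, #0x70 → r5=0x70
epilogue: pop r5=0x11, sp=0xb2
r5 is callee-saved → restored

REG = 0x11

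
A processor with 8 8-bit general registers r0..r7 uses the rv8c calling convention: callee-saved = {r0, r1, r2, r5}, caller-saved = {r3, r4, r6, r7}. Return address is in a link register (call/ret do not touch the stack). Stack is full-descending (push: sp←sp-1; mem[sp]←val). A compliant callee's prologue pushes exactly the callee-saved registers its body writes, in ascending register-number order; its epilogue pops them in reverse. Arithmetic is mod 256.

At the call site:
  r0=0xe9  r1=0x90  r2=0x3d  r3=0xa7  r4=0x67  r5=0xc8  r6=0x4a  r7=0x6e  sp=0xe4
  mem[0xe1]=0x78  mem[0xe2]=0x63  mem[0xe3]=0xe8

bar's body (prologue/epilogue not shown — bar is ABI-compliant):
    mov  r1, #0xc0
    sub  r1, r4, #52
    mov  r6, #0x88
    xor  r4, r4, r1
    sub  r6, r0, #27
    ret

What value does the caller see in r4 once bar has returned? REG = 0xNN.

prologue: push r1 → mem[0xe3]=0x90, sp=0xe3
body[0] mov  r1, #0xc0 → r1=0xc0
body[1] sub  r1, r4, #52 → r1=0x33
body[2] mov  r6, #0x88 → r6=0x88
body[3] xor  r4, r4, r1 → r4=0x54
body[4] sub  r6, r0, #27 → r6=0xce
epilogue: pop r1=0x90, sp=0xe4
r4 is caller-saved → body value

REG = 0x54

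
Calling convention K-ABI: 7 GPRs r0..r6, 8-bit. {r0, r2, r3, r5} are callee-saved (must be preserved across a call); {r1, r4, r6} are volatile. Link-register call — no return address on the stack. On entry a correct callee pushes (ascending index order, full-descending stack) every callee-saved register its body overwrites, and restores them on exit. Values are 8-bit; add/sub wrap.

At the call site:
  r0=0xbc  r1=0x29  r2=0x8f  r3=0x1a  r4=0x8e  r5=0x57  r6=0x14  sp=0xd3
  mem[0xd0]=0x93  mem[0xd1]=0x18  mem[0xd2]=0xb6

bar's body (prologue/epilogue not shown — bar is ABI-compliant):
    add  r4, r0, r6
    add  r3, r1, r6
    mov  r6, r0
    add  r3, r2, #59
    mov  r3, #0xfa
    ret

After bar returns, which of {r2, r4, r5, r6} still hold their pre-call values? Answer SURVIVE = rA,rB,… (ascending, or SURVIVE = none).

SURVIVE = r2,r5

prologue: push r3 -> mem[0xd2]=0x1a, sp=0xd2
body[0] add  r4, r0, r6 -> r4=0xd0
body[1] add  r3, r1, r6 -> r3=0x3d
body[2] mov  r6, r0 -> r6=0xbc
body[3] add  r3, r2, #59 -> r3=0xca
body[4] mov  r3, #0xfa -> r3=0xfa
epilogue: pop r3=0x1a, sp=0xd3
r2: callee-saved, written=False
r4: caller-saved, written=True
r5: callee-saved, written=False
r6: caller-saved, written=True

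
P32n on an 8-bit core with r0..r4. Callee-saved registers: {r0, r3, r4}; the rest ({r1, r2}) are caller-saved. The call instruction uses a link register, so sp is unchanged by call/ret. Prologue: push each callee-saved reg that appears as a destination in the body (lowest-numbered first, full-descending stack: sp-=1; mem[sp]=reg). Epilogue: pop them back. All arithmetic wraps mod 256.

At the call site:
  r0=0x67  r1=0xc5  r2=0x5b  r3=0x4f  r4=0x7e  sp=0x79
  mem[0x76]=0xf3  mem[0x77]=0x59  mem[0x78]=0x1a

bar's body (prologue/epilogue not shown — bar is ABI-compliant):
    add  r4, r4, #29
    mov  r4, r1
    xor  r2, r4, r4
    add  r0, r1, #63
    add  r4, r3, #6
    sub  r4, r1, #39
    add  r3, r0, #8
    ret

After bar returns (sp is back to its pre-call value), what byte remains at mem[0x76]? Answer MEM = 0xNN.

prologue: push r0 → mem[0x78]=0x67, sp=0x78
prologue: push r3 → mem[0x77]=0x4f, sp=0x77
prologue: push r4 → mem[0x76]=0x7e, sp=0x76
body[0] add  r4, r4, #29 → r4=0x9b
body[1] mov  r4, r1 → r4=0xc5
body[2] xor  r2, r4, r4 → r2=0x00
body[3] add  r0, r1, #63 → r0=0x04
body[4] add  r4, r3, #6 → r4=0x55
body[5] sub  r4, r1, #39 → r4=0x9e
body[6] add  r3, r0, #8 → r3=0x0c
epilogue: pop r4=0x7e, sp=0x77
epilogue: pop r3=0x4f, sp=0x78
epilogue: pop r0=0x67, sp=0x79
prologue pushed ['r0', 'r3', 'r4'] at ['0x78', '0x77', '0x76']

MEM = 0x7e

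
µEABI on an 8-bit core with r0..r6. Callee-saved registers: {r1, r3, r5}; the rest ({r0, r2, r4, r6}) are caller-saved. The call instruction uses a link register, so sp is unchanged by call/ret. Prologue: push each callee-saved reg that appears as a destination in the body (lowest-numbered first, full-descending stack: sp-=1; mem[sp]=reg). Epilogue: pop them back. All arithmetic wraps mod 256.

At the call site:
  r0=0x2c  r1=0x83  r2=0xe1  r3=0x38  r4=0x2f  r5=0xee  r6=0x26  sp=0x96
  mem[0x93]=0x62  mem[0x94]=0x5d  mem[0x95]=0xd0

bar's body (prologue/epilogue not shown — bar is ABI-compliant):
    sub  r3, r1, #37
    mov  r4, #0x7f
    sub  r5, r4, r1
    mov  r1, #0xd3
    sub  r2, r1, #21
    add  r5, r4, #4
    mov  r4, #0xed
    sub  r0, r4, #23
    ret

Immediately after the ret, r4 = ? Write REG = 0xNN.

REG = 0xed

prologue: push r1 → mem[0x95]=0x83, sp=0x95
prologue: push r3 → mem[0x94]=0x38, sp=0x94
prologue: push r5 → mem[0x93]=0xee, sp=0x93
body[0] sub  r3, r1, #37 → r3=0x5e
body[1] mov  r4, #0x7f → r4=0x7f
body[2] sub  r5, r4, r1 → r5=0xfc
body[3] mov  r1, #0xd3 → r1=0xd3
body[4] sub  r2, r1, #21 → r2=0xbe
body[5] add  r5, r4, #4 → r5=0x83
body[6] mov  r4, #0xed → r4=0xed
body[7] sub  r0, r4, #23 → r0=0xd6
epilogue: pop r5=0xee, sp=0x94
epilogue: pop r3=0x38, sp=0x95
epilogue: pop r1=0x83, sp=0x96
r4 is caller-saved → body value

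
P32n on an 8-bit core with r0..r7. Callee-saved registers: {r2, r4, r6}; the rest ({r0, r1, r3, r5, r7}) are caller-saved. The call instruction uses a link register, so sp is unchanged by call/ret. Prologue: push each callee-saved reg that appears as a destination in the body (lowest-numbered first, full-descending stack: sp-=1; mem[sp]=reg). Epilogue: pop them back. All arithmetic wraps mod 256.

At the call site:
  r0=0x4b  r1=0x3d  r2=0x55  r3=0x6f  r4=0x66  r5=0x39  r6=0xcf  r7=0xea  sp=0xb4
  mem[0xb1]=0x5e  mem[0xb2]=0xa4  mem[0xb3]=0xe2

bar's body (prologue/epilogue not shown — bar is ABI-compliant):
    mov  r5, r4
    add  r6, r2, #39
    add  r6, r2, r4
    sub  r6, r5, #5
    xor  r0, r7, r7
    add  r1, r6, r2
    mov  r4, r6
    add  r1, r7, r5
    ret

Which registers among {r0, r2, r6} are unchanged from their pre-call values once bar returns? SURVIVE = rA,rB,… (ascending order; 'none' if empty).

prologue: push r4 -> mem[0xb3]=0x66, sp=0xb3
prologue: push r6 -> mem[0xb2]=0xcf, sp=0xb2
body[0] mov  r5, r4 -> r5=0x66
body[1] add  r6, r2, #39 -> r6=0x7c
body[2] add  r6, r2, r4 -> r6=0xbb
body[3] sub  r6, r5, #5 -> r6=0x61
body[4] xor  r0, r7, r7 -> r0=0x00
body[5] add  r1, r6, r2 -> r1=0xb6
body[6] mov  r4, r6 -> r4=0x61
body[7] add  r1, r7, r5 -> r1=0x50
epilogue: pop r6=0xcf, sp=0xb3
epilogue: pop r4=0x66, sp=0xb4
r0: caller-saved, written=True
r2: callee-saved, written=False
r6: callee-saved, written=True

SURVIVE = r2,r6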